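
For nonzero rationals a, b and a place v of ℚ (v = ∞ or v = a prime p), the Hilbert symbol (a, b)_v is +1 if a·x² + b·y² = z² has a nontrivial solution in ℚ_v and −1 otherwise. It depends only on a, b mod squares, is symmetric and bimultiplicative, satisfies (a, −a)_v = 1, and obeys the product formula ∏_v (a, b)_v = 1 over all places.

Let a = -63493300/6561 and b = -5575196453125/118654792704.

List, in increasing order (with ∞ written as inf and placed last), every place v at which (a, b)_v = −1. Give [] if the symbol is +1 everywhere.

[2, 3, 13, inf]

Mod squares: a ≡ -13, b ≡ -273. Check v ∈ {∞, 2, 3, 5, 7, 13, 17, 29, 31}.
v=29: a=29^0·(≡16), b=29^-2·(≡8) mod 29; (16|29)=+1, (8|29)=-1; (−1)^{0·-2·14}·(+1)^-2·(-1)^0 = +1.
v=13: a=13^3·(≡10), b=13^5·(≡2) mod 13; (10|13)=+1, (2|13)=-1; (−1)^{3·5·6}·(+1)^5·(-1)^3 = -1.
v=5: a=5^2·(≡3), b=5^6·(≡3) mod 5; (3|5)=-1, (3|5)=-1; (−1)^{2·6·2}·(-1)^6·(-1)^2 = +1.
v=2: v_2(a)=2, v_2(b)=-10; units ≡ 3, 7 (mod 8); ε·ε+αω+βω = 1·1+2·0+-10·1 ≡ 1  ⇒  (a,b)_2 = -1.
v=17: a=17^2·(≡9), b=17^0·(≡9) mod 17; (9|17)=+1, (9|17)=+1; (−1)^{2·0·8}·(+1)^0·(+1)^2 = +1.
v=3: a=3^-8·(≡2), b=3^-9·(≡2) mod 3; (2|3)=-1, (2|3)=-1; (−1)^{-8·-9·1}·(-1)^-9·(-1)^-8 = -1.
v=7: a=7^0·(≡2), b=7^-1·(≡6) mod 7; (2|7)=+1, (6|7)=-1; (−1)^{0·-1·3}·(+1)^-1·(-1)^0 = +1.
v=31: a=31^0·(≡14), b=31^2·(≡30) mod 31; (14|31)=+1, (30|31)=-1; (−1)^{0·2·15}·(+1)^2·(-1)^0 = +1.
v=∞: -13 < 0 and -273 < 0  ⇒  (a,b)_∞ = -1.
|Ram(-13, -273)| = 4, even; anisotropic at {2, 3, 13, ∞}.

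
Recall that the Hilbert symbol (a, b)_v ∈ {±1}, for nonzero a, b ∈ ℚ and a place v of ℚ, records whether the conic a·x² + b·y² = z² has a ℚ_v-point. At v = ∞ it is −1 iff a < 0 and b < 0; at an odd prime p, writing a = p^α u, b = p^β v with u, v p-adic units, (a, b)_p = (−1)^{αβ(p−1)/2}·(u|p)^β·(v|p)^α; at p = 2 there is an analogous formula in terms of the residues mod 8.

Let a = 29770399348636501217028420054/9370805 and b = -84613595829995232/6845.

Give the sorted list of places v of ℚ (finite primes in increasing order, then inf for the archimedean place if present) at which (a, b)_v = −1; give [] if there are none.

[2, 3, 5, 7]

Mod squares: a ≡ 15470, b ≡ -2310. Check v ∈ {∞, 2, 3, 5, 7, 11, 13, 17, 37}.
v=2: v_2(a)=1, v_2(b)=5; units ≡ 7, 5 (mod 8); ε·ε+αω+βω = 1·0+1·1+5·0 ≡ 1  ⇒  (a,b)_2 = -1.
v=13: a=13^3·(≡7), b=13^2·(≡9) mod 13; (7|13)=-1, (9|13)=+1; (−1)^{3·2·6}·(-1)^2·(+1)^3 = +1.
v=37: a=37^-4·(≡7), b=37^-2·(≡26) mod 37; (7|37)=+1, (26|37)=+1; (−1)^{-4·-2·18}·(+1)^-2·(+1)^-4 = +1.
v=7: a=7^9·(≡6), b=7^3·(≡3) mod 7; (6|7)=-1, (3|7)=-1; (−1)^{9·3·3}·(-1)^3·(-1)^9 = -1.
v=5: a=5^-1·(≡4), b=5^-1·(≡2) mod 5; (4|5)=+1, (2|5)=-1; (−1)^{-1·-1·2}·(+1)^-1·(-1)^-1 = -1.
v=11: a=11^2·(≡5), b=11^1·(≡8) mod 11; (5|11)=+1, (8|11)=-1; (−1)^{2·1·5}·(+1)^1·(-1)^2 = +1.
v=17: a=17^3·(≡8), b=17^2·(≡15) mod 17; (8|17)=+1, (15|17)=+1; (−1)^{3·2·8}·(+1)^2·(+1)^3 = +1.
v=∞: 15470 > 0 and -2310 < 0  ⇒  (a,b)_∞ = +1.
v=3: a=3^24·(≡2), b=3^15·(≡1) mod 3; (2|3)=-1, (1|3)=+1; (−1)^{24·15·1}·(-1)^15·(+1)^24 = -1.
Ram(15470, -2310) = {2, 3, 5, 7}; no ℚ_2-point on the conic.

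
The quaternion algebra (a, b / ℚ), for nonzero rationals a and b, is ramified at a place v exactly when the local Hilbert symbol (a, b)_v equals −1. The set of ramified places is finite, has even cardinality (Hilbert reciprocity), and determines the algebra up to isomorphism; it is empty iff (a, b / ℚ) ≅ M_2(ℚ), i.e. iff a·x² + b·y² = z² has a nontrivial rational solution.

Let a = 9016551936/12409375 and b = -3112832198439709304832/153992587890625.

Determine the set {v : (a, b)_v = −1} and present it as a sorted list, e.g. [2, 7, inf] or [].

Mod squares: a ≡ 54230, b ≡ -58. Check v ∈ {∞, 2, 3, 5, 7, 11, 13, 17, 19, 29}.
v=11: a=11^-1·(≡2), b=11^-2·(≡6) mod 11; (2|11)=-1, (6|11)=-1; (−1)^{-1·-2·5}·(-1)^-2·(-1)^-1 = -1.
v=19: a=19^-2·(≡5), b=19^-4·(≡14) mod 19; (5|19)=+1, (14|19)=-1; (−1)^{-2·-4·9}·(+1)^-4·(-1)^-2 = +1.
v=13: a=13^0·(≡7), b=13^2·(≡2) mod 13; (7|13)=-1, (2|13)=-1; (−1)^{0·2·6}·(-1)^2·(-1)^0 = +1.
v=∞: 54230 > 0 and -58 < 0  ⇒  (a,b)_∞ = +1.
v=7: a=7^2·(≡4), b=7^4·(≡6) mod 7; (4|7)=+1, (6|7)=-1; (−1)^{2·4·3}·(+1)^4·(-1)^2 = +1.
v=29: a=29^1·(≡27), b=29^3·(≡21) mod 29; (27|29)=-1, (21|29)=-1; (−1)^{1·3·14}·(-1)^3·(-1)^1 = +1.
v=17: a=17^1·(≡7), b=17^2·(≡3) mod 17; (7|17)=-1, (3|17)=-1; (−1)^{1·2·8}·(-1)^2·(-1)^1 = -1.
v=2: v_2(a)=9, v_2(b)=11; units ≡ 3, 3 (mod 8); ε·ε+αω+βω = 1·1+9·1+11·1 ≡ 1  ⇒  (a,b)_2 = -1.
v=3: a=3^6·(≡2), b=3^12·(≡2) mod 3; (2|3)=-1, (2|3)=-1; (−1)^{6·12·1}·(-1)^12·(-1)^6 = +1.
v=5: a=5^-5·(≡1), b=5^-10·(≡3) mod 5; (1|5)=+1, (3|5)=-1; (−1)^{-5·-10·2}·(+1)^-10·(-1)^-5 = -1.
Ram(54230, -58) = {2, 5, 11, 17}; no ℚ_2-point on the conic.

[2, 5, 11, 17]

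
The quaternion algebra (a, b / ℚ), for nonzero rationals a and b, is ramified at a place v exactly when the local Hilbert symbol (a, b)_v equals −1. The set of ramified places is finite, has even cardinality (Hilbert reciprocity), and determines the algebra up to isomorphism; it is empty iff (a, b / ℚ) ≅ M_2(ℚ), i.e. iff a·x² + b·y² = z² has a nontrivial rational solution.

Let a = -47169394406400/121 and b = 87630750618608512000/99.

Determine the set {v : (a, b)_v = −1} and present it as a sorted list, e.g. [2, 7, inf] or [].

[3, 29]

Mod squares: a ≡ -21, b ≡ 30305. Check v ∈ {∞, 2, 3, 5, 7, 11, 17, 19, 29}.
v=17: a=17^2·(≡9), b=17^4·(≡14) mod 17; (9|17)=+1, (14|17)=-1; (−1)^{2·4·8}·(+1)^4·(-1)^2 = +1.
v=19: a=19^2·(≡17), b=19^3·(≡12) mod 19; (17|19)=+1, (12|19)=-1; (−1)^{2·3·9}·(+1)^3·(-1)^2 = +1.
v=3: a=3^1·(≡2), b=3^-2·(≡2) mod 3; (2|3)=-1, (2|3)=-1; (−1)^{1·-2·1}·(-1)^-2·(-1)^1 = -1.
v=11: a=11^-2·(≡9), b=11^-1·(≡9) mod 11; (9|11)=+1, (9|11)=+1; (−1)^{-2·-1·5}·(+1)^-1·(+1)^-2 = +1.
v=5: a=5^2·(≡4), b=5^3·(≡4) mod 5; (4|5)=+1, (4|5)=+1; (−1)^{2·3·2}·(+1)^3·(+1)^2 = +1.
v=7: a=7^1·(≡2), b=7^2·(≡1) mod 7; (2|7)=+1, (1|7)=+1; (−1)^{1·2·3}·(+1)^2·(+1)^1 = +1.
v=2: v_2(a)=10, v_2(b)=10; units ≡ 3, 1 (mod 8); ε·ε+αω+βω = 1·0+10·0+10·1 ≡ 0  ⇒  (a,b)_2 = +1.
v=29: a=29^2·(≡18), b=29^3·(≡24) mod 29; (18|29)=-1, (24|29)=+1; (−1)^{2·3·14}·(-1)^3·(+1)^2 = -1.
v=∞: -21 < 0 and 30305 > 0  ⇒  (a,b)_∞ = +1.
|Ram(-21, 30305)| = 2, even; anisotropic at {3, 29}.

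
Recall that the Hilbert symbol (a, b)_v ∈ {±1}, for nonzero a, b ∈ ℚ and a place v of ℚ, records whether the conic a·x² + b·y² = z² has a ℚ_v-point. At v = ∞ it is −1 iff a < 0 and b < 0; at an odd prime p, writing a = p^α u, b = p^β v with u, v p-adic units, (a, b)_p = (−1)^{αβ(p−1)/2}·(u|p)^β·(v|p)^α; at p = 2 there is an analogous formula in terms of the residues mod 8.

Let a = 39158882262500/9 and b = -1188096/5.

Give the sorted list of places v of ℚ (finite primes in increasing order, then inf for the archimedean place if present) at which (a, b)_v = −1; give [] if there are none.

[3, 13]

(a, b) ≡ (6545, -23205) mod (ℚ^×)²; places V = {2, 3, 5, 7, 11, 13, 17, ∞}.
(a,b)_7: α=3, u≡4; β=1, v≡3 (mod 7); (4|7)=+1, (3|7)=-1; sign (−1)^1·+1^1·-1^3 = +1.
(a,b)_2: α=2, β=8; u≡1, v≡3 (mod 8); ε(u)ε(v)=0·1, αω(v)=2·1, βω(u)=8·0; sum ≡ 0  ⇒  +1.
(a,b)_5: α=5, u≡1; β=-1, v≡4 (mod 5); (1|5)=+1, (4|5)=+1; sign (−1)^0·+1^-1·+1^5 = +1.
(a,b)_17: α=3, u≡10; β=1, v≡10 (mod 17); (10|17)=-1, (10|17)=-1; sign (−1)^0·-1^1·-1^3 = +1.
(a,b)_∞: sgn(6545)=+, sgn(-23205)=−, so +1.
(a,b)_11: α=1, u≡9; β=0, v≡5 (mod 11); (9|11)=+1, (5|11)=+1; sign (−1)^0·+1^0·+1^1 = +1.
(a,b)_3: α=-2, u≡2; β=1, v≡2 (mod 3); (2|3)=-1, (2|3)=-1; sign (−1)^0·-1^1·-1^-2 = -1.
(a,b)_13: α=2, u≡2; β=1, v≡10 (mod 13); (2|13)=-1, (10|13)=+1; sign (−1)^0·-1^1·+1^2 = -1.
|Ram(6545, -23205)| = 2, even; anisotropic at {3, 13}.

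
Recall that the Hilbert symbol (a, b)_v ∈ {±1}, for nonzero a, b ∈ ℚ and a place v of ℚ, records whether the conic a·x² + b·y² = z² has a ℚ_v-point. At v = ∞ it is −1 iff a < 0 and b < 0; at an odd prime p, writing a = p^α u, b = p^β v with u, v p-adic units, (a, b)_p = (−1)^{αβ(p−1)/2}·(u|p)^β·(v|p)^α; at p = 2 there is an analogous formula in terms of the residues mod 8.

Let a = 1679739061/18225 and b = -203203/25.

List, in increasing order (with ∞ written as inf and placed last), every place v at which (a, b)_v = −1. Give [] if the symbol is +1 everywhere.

[19, 29]

(a, b) ≡ (283309, -4147) mod (ℚ^×)²; places V = {2, 3, 5, 7, 11, 13, 19, 29, 31, 37, ∞}.
(a,b)_3: α=-6, u≡1; β=0, v≡2 (mod 3); (1|3)=+1, (2|3)=-1; sign (−1)^0·+1^0·-1^-6 = +1.
(a,b)_29: α=0, u≡8; β=1, v≡19 (mod 29); (8|29)=-1, (19|29)=-1; sign (−1)^0·-1^1·-1^0 = -1.
(a,b)_11: α=2, u≡1; β=1, v≡6 (mod 11); (1|11)=+1, (6|11)=-1; sign (−1)^0·+1^1·-1^2 = +1.
(a,b)_5: α=-2, u≡4; β=-2, v≡2 (mod 5); (4|5)=+1, (2|5)=-1; sign (−1)^0·+1^-2·-1^-2 = +1.
(a,b)_19: α=1, u≡18; β=0, v≡13 (mod 19); (18|19)=-1, (13|19)=-1; sign (−1)^0·-1^0·-1^1 = -1.
(a,b)_∞: sgn(283309)=+, sgn(-4147)=−, so +1.
(a,b)_13: α=1, u≡8; β=1, v≡5 (mod 13); (8|13)=-1, (5|13)=-1; sign (−1)^0·-1^1·-1^1 = +1.
(a,b)_37: α=1, u≡15; β=0, v≡3 (mod 37); (15|37)=-1, (3|37)=+1; sign (−1)^0·-1^0·+1^1 = +1.
(a,b)_31: α=1, u≡16; β=0, v≡10 (mod 31); (16|31)=+1, (10|31)=+1; sign (−1)^0·+1^0·+1^1 = +1.
(a,b)_7: α=2, u≡6; β=2, v≡1 (mod 7); (6|7)=-1, (1|7)=+1; sign (−1)^0·-1^2·+1^2 = +1.
(a,b)_2: α=0, β=0; u≡5, v≡5 (mod 8); ε(u)ε(v)=0·0, αω(v)=0·1, βω(u)=0·1; sum ≡ 0  ⇒  +1.
Ram(283309, -4147) = {19, 29}; no ℚ_19-point on the conic.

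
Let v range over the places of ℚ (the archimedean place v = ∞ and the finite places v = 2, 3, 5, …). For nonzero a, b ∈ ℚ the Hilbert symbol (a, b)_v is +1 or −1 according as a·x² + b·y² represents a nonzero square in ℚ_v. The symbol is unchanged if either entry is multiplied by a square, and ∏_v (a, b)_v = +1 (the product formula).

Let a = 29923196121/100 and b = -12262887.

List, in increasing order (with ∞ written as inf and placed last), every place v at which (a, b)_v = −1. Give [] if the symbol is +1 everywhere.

[3, 13]

(a, b) ≡ (3459729, -27807) mod (ℚ^×)²; places V = {2, 3, 5, 7, 13, 19, 23, 29, 31, ∞}.
(a,b)_23: α=1, u≡9; β=1, v≡17 (mod 23); (9|23)=+1, (17|23)=-1; sign (−1)^1·+1^1·-1^1 = +1.
(a,b)_31: α=2, u≡2; β=1, v≡14 (mod 31); (2|31)=+1, (14|31)=+1; sign (−1)^0·+1^1·+1^2 = +1.
(a,b)_2: α=-2, β=0; u≡1, v≡1 (mod 8); ε(u)ε(v)=0·0, αω(v)=-2·0, βω(u)=0·0; sum ≡ 0  ⇒  +1.
(a,b)_7: α=1, u≡3; β=2, v≡1 (mod 7); (3|7)=-1, (1|7)=+1; sign (−1)^0·-1^2·+1^1 = +1.
(a,b)_19: α=1, u≡15; β=0, v≡17 (mod 19); (15|19)=-1, (17|19)=+1; sign (−1)^0·-1^0·+1^1 = +1.
(a,b)_29: α=1, u≡4; β=0, v≡24 (mod 29); (4|29)=+1, (24|29)=+1; sign (−1)^0·+1^0·+1^1 = +1.
(a,b)_5: α=-2, u≡4; β=0, v≡3 (mod 5); (4|5)=+1, (3|5)=-1; sign (−1)^0·+1^0·-1^-2 = +1.
(a,b)_∞: sgn(3459729)=+, sgn(-27807)=−, so +1.
(a,b)_13: α=1, u≡3; β=1, v≡7 (mod 13); (3|13)=+1, (7|13)=-1; sign (−1)^0·+1^1·-1^1 = -1.
(a,b)_3: α=3, u≡1; β=3, v≡1 (mod 3); (1|3)=+1, (1|3)=+1; sign (−1)^1·+1^3·+1^3 = -1.
|Ram(3459729, -27807)| = 2, even; anisotropic at {3, 13}.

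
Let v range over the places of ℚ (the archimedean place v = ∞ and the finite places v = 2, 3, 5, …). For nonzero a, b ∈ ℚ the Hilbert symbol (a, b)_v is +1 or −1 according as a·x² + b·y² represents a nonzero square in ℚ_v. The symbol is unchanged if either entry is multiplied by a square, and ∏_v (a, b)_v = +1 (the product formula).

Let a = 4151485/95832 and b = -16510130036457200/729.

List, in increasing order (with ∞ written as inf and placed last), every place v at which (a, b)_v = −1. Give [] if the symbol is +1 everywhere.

[5, 11, 13, 17]

(a, b) ≡ (1870, -143) mod (ℚ^×)²; places V = {2, 3, 5, 11, 13, 17, ∞}.
(a,b)_17: α=3, u≡4; β=4, v≡12 (mod 17); (4|17)=+1, (12|17)=-1; sign (−1)^0·+1^4·-1^3 = -1.
(a,b)_13: α=2, u≡11; β=5, v≡5 (mod 13); (11|13)=-1, (5|13)=-1; sign (−1)^0·-1^5·-1^2 = -1.
(a,b)_2: α=-3, β=4; u≡7, v≡1 (mod 8); ε(u)ε(v)=1·0, αω(v)=-3·0, βω(u)=4·0; sum ≡ 0  ⇒  +1.
(a,b)_3: α=-2, u≡1; β=-6, v≡1 (mod 3); (1|3)=+1, (1|3)=+1; sign (−1)^0·+1^-6·+1^-2 = +1.
(a,b)_∞: sgn(1870)=+, sgn(-143)=−, so +1.
(a,b)_5: α=1, u≡1; β=2, v≡3 (mod 5); (1|5)=+1, (3|5)=-1; sign (−1)^0·+1^2·-1^1 = -1.
(a,b)_11: α=-3, u≡5; β=3, v≡1 (mod 11); (5|11)=+1, (1|11)=+1; sign (−1)^1·+1^3·+1^-3 = -1.
(1870, -143 / ℚ) ramifies at {5, 11, 13, 17}: a division algebra.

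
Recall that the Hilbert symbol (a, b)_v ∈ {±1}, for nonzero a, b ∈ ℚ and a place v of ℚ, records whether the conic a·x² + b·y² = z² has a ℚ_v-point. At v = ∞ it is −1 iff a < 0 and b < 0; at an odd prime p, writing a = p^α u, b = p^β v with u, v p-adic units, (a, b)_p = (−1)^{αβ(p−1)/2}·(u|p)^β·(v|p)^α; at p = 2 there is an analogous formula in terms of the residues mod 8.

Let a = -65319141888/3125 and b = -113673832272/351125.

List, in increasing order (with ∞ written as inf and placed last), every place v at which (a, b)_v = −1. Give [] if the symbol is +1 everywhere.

[2, 7, 17, inf]

(a, b) ≡ (-10010, -36465) mod (ℚ^×)²; places V = {2, 3, 5, 7, 11, 13, 17, 47, 53, ∞}.
(a,b)_∞: sgn(-10010)=−, sgn(-36465)=−, so -1.
(a,b)_5: α=-5, u≡2; β=-3, v≡2 (mod 5); (2|5)=-1, (2|5)=-1; sign (−1)^0·-1^-3·-1^-5 = +1.
(a,b)_17: α=2, u≡7; β=1, v≡3 (mod 17); (7|17)=-1, (3|17)=-1; sign (−1)^0·-1^1·-1^2 = -1.
(a,b)_7: α=3, u≡3; β=2, v≡6 (mod 7); (3|7)=-1, (6|7)=-1; sign (−1)^0·-1^2·-1^3 = -1.
(a,b)_3: α=2, u≡1; β=3, v≡1 (mod 3); (1|3)=+1, (1|3)=+1; sign (−1)^0·+1^3·+1^2 = +1.
(a,b)_47: α=0, u≡32; β=2, v≡4 (mod 47); (32|47)=+1, (4|47)=+1; sign (−1)^0·+1^2·+1^0 = +1.
(a,b)_11: α=1, u≡1; β=1, v≡6 (mod 11); (1|11)=+1, (6|11)=-1; sign (−1)^1·+1^1·-1^1 = +1.
(a,b)_13: α=1, u≡10; β=1, v≡9 (mod 13); (10|13)=+1, (9|13)=+1; sign (−1)^0·+1^1·+1^1 = +1.
(a,b)_53: α=0, u≡37; β=-2, v≡47 (mod 53); (37|53)=+1, (47|53)=+1; sign (−1)^0·+1^-2·+1^0 = +1.
(a,b)_2: α=9, β=4; u≡3, v≡7 (mod 8); ε(u)ε(v)=1·1, αω(v)=9·0, βω(u)=4·1; sum ≡ 1  ⇒  -1.
|Ram(-10010, -36465)| = 4, even; anisotropic at {2, 7, 17, ∞}.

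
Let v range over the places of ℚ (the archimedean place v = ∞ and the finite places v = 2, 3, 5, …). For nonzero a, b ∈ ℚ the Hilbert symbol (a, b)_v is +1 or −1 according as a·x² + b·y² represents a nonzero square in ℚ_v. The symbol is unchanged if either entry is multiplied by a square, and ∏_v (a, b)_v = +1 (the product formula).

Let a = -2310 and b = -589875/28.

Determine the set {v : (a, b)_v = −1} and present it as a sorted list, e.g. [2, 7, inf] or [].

(a, b) ≡ (-2310, -1365) mod (ℚ^×)²; places V = {2, 3, 5, 7, 11, 13, ∞}.
(a,b)_5: α=1, u≡3; β=3, v≡2 (mod 5); (3|5)=-1, (2|5)=-1; sign (−1)^0·-1^3·-1^1 = +1.
(a,b)_3: α=1, u≡1; β=1, v≡1 (mod 3); (1|3)=+1, (1|3)=+1; sign (−1)^1·+1^1·+1^1 = -1.
(a,b)_7: α=1, u≡6; β=-1, v≡2 (mod 7); (6|7)=-1, (2|7)=+1; sign (−1)^1·-1^-1·+1^1 = +1.
(a,b)_13: α=0, u≡4; β=1, v≡4 (mod 13); (4|13)=+1, (4|13)=+1; sign (−1)^0·+1^1·+1^0 = +1.
(a,b)_∞: sgn(-2310)=−, sgn(-1365)=−, so -1.
(a,b)_11: α=1, u≡10; β=2, v≡7 (mod 11); (10|11)=-1, (7|11)=-1; sign (−1)^0·-1^2·-1^1 = -1.
(a,b)_2: α=1, β=-2; u≡5, v≡3 (mod 8); ε(u)ε(v)=0·1, αω(v)=1·1, βω(u)=-2·1; sum ≡ 1  ⇒  -1.
|Ram(-2310, -1365)| = 4, even; anisotropic at {2, 3, 11, ∞}.

[2, 3, 11, inf]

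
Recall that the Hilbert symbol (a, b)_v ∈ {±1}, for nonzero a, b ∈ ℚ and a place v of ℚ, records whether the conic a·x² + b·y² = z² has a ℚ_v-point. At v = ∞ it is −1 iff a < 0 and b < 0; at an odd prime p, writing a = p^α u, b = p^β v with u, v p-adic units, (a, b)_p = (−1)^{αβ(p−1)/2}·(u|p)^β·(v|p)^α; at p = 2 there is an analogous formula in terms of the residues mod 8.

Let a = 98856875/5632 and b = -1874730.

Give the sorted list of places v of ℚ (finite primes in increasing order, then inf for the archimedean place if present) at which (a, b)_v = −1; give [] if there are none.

(a, b) ≡ (6578, -1874730) mod (ℚ^×)²; places V = {2, 3, 5, 11, 13, 19, 23, ∞}.
(a,b)_11: α=-1, u≡3; β=1, v≡4 (mod 11); (3|11)=+1, (4|11)=+1; sign (−1)^1·+1^1·+1^-1 = -1.
(a,b)_∞: sgn(6578)=+, sgn(-1874730)=−, so +1.
(a,b)_2: α=-9, β=1; u≡1, v≡3 (mod 8); ε(u)ε(v)=0·1, αω(v)=-9·1, βω(u)=1·0; sum ≡ 1  ⇒  -1.
(a,b)_19: α=0, u≡1; β=1, v≡16 (mod 19); (1|19)=+1, (16|19)=+1; sign (−1)^0·+1^1·+1^0 = +1.
(a,b)_5: α=4, u≡3; β=1, v≡4 (mod 5); (3|5)=-1, (4|5)=+1; sign (−1)^0·-1^1·+1^4 = -1.
(a,b)_23: α=3, u≡21; β=1, v≡2 (mod 23); (21|23)=-1, (2|23)=+1; sign (−1)^1·-1^1·+1^3 = +1.
(a,b)_13: α=1, u≡4; β=1, v≡12 (mod 13); (4|13)=+1, (12|13)=+1; sign (−1)^0·+1^1·+1^1 = +1.
(a,b)_3: α=0, u≡2; β=1, v≡2 (mod 3); (2|3)=-1, (2|3)=-1; sign (−1)^0·-1^1·-1^0 = -1.
(6578, -1874730 / ℚ) ramifies at {2, 3, 5, 11}: a division algebra.

[2, 3, 5, 11]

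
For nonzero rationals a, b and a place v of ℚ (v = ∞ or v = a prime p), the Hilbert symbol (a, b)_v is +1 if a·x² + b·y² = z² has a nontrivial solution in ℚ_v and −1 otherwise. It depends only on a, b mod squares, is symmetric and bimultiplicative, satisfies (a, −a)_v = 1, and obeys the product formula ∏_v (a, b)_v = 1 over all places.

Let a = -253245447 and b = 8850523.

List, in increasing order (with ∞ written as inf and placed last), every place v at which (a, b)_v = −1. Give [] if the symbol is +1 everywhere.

(a, b) ≡ (-3126487, 8850523) mod (ℚ^×)²; places V = {2, 3, 7, 11, 13, 17, 19, 43, 47, 53, ∞}.
(a,b)_19: α=0, u≡5; β=1, v≡13 (mod 19); (5|19)=+1, (13|19)=-1; sign (−1)^0·+1^1·-1^0 = +1.
(a,b)_43: α=1, u≡23; β=0, v≡5 (mod 43); (23|43)=+1, (5|43)=-1; sign (−1)^0·+1^0·-1^1 = -1.
(a,b)_13: α=1, u≡3; β=0, v≡6 (mod 13); (3|13)=+1, (6|13)=-1; sign (−1)^0·+1^0·-1^1 = -1.
(a,b)_3: α=4, u≡2; β=0, v≡1 (mod 3); (2|3)=-1, (1|3)=+1; sign (−1)^0·-1^0·+1^4 = +1.
(a,b)_2: α=0, β=0; u≡1, v≡3 (mod 8); ε(u)ε(v)=0·1, αω(v)=0·1, βω(u)=0·0; sum ≡ 0  ⇒  +1.
(a,b)_11: α=0, u≡7; β=1, v≡9 (mod 11); (7|11)=-1, (9|11)=+1; sign (−1)^0·-1^1·+1^0 = -1.
(a,b)_53: α=0, u≡1; β=1, v≡41 (mod 53); (1|53)=+1, (41|53)=-1; sign (−1)^0·+1^1·-1^0 = +1.
(a,b)_∞: sgn(-3126487)=−, sgn(8850523)=+, so +1.
(a,b)_7: α=1, u≡4; β=0, v≡3 (mod 7); (4|7)=+1, (3|7)=-1; sign (−1)^0·+1^0·-1^1 = -1.
(a,b)_47: α=1, u≡20; β=1, v≡27 (mod 47); (20|47)=-1, (27|47)=+1; sign (−1)^1·-1^1·+1^1 = +1.
(a,b)_17: α=1, u≡3; β=1, v≡11 (mod 17); (3|17)=-1, (11|17)=-1; sign (−1)^0·-1^1·-1^1 = +1.
|Ram(-3126487, 8850523)| = 4, even; anisotropic at {7, 11, 13, 43}.

[7, 11, 13, 43]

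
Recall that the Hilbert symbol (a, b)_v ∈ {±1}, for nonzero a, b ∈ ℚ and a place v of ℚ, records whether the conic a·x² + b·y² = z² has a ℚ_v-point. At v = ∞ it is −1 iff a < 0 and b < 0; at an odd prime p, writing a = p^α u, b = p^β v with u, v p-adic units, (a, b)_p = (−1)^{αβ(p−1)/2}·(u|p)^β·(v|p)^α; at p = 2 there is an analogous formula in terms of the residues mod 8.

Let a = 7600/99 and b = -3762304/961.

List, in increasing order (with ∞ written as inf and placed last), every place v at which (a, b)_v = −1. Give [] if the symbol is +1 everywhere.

[7, 17]

(a, b) ≡ (209, -58786) mod (ℚ^×)²; places V = {2, 3, 5, 7, 11, 13, 17, 19, 31, ∞}.
(a,b)_3: α=-2, u≡2; β=0, v≡2 (mod 3); (2|3)=-1, (2|3)=-1; sign (−1)^0·-1^0·-1^-2 = +1.
(a,b)_17: α=0, u≡11; β=1, v≡5 (mod 17); (11|17)=-1, (5|17)=-1; sign (−1)^0·-1^1·-1^0 = -1.
(a,b)_19: α=1, u≡5; β=1, v≡14 (mod 19); (5|19)=+1, (14|19)=-1; sign (−1)^1·+1^1·-1^1 = +1.
(a,b)_∞: sgn(209)=+, sgn(-58786)=−, so +1.
(a,b)_2: α=4, β=7; u≡1, v≡7 (mod 8); ε(u)ε(v)=0·1, αω(v)=4·0, βω(u)=7·0; sum ≡ 0  ⇒  +1.
(a,b)_31: α=0, u≡6; β=-2, v≡11 (mod 31); (6|31)=-1, (11|31)=-1; sign (−1)^0·-1^-2·-1^0 = +1.
(a,b)_13: α=0, u≡1; β=1, v≡2 (mod 13); (1|13)=+1, (2|13)=-1; sign (−1)^0·+1^1·-1^0 = +1.
(a,b)_7: α=0, u≡5; β=1, v≡1 (mod 7); (5|7)=-1, (1|7)=+1; sign (−1)^0·-1^1·+1^0 = -1.
(a,b)_11: α=-1, u≡6; β=0, v≡1 (mod 11); (6|11)=-1, (1|11)=+1; sign (−1)^0·-1^0·+1^-1 = +1.
(a,b)_5: α=2, u≡1; β=0, v≡1 (mod 5); (1|5)=+1, (1|5)=+1; sign (−1)^0·+1^0·+1^2 = +1.
|Ram(209, -58786)| = 2, even; anisotropic at {7, 17}.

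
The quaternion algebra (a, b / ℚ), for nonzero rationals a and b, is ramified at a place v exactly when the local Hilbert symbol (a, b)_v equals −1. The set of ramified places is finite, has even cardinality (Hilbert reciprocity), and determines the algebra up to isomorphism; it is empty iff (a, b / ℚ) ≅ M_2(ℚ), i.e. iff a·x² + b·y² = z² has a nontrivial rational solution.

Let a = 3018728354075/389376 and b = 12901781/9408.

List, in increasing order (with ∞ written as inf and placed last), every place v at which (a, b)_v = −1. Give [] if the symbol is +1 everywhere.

[2, 3, 7, 29]

(a, b) ≡ (203, 87) mod (ℚ^×)²; places V = {2, 3, 5, 7, 13, 23, 29, ∞}.
(a,b)_∞: sgn(203)=+, sgn(87)=+, so +1.
(a,b)_3: α=-2, u≡2; β=-1, v≡2 (mod 3); (2|3)=-1, (2|3)=-1; sign (−1)^0·-1^-1·-1^-2 = -1.
(a,b)_29: α=7, u≡4; β=3, v≡3 (mod 29); (4|29)=+1, (3|29)=-1; sign (−1)^0·+1^3·-1^7 = -1.
(a,b)_23: α=0, u≡20; β=2, v≡9 (mod 23); (20|23)=-1, (9|23)=+1; sign (−1)^0·-1^2·+1^0 = +1.
(a,b)_7: α=1, u≡4; β=-2, v≡6 (mod 7); (4|7)=+1, (6|7)=-1; sign (−1)^0·+1^-2·-1^1 = -1.
(a,b)_5: α=2, u≡3; β=0, v≡2 (mod 5); (3|5)=-1, (2|5)=-1; sign (−1)^0·-1^0·-1^2 = +1.
(a,b)_2: α=-8, β=-6; u≡3, v≡7 (mod 8); ε(u)ε(v)=1·1, αω(v)=-8·0, βω(u)=-6·1; sum ≡ 1  ⇒  -1.
(a,b)_13: α=-2, u≡6; β=0, v≡1 (mod 13); (6|13)=-1, (1|13)=+1; sign (−1)^0·-1^0·+1^-2 = +1.
|Ram(203, 87)| = 4, even; anisotropic at {2, 3, 7, 29}.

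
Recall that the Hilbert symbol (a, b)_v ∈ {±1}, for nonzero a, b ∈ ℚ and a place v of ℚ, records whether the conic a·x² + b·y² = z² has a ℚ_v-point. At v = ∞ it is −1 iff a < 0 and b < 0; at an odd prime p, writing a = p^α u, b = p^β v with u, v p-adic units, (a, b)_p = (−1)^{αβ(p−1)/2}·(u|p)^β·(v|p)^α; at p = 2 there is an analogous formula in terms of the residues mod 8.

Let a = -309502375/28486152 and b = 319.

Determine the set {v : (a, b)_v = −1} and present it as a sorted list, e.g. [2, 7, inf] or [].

(a, b) ≡ (-2990, 319) mod (ℚ^×)²; places V = {2, 3, 5, 7, 11, 13, 17, 23, 29, 37, ∞}.
(a,b)_29: α=0, u≡3; β=1, v≡11 (mod 29); (3|29)=-1, (11|29)=-1; sign (−1)^0·-1^1·-1^0 = -1.
(a,b)_3: α=-2, u≡1; β=0, v≡1 (mod 3); (1|3)=+1, (1|3)=+1; sign (−1)^0·+1^0·+1^-2 = +1.
(a,b)_∞: sgn(-2990)=−, sgn(319)=+, so +1.
(a,b)_23: α=1, u≡1; β=0, v≡20 (mod 23); (1|23)=+1, (20|23)=-1; sign (−1)^0·+1^0·-1^1 = -1.
(a,b)_7: α=2, u≡6; β=0, v≡4 (mod 7); (6|7)=-1, (4|7)=+1; sign (−1)^0·-1^0·+1^2 = +1.
(a,b)_17: α=-2, u≡8; β=0, v≡13 (mod 17); (8|17)=+1, (13|17)=+1; sign (−1)^0·+1^0·+1^-2 = +1.
(a,b)_13: α=3, u≡1; β=0, v≡7 (mod 13); (1|13)=+1, (7|13)=-1; sign (−1)^0·+1^0·-1^3 = -1.
(a,b)_2: α=-3, β=0; u≡1, v≡7 (mod 8); ε(u)ε(v)=0·1, αω(v)=-3·0, βω(u)=0·0; sum ≡ 0  ⇒  +1.
(a,b)_5: α=3, u≡3; β=0, v≡4 (mod 5); (3|5)=-1, (4|5)=+1; sign (−1)^0·-1^0·+1^3 = +1.
(a,b)_37: α=-2, u≡21; β=0, v≡23 (mod 37); (21|37)=+1, (23|37)=-1; sign (−1)^0·+1^0·-1^-2 = +1.
(a,b)_11: α=0, u≡8; β=1, v≡7 (mod 11); (8|11)=-1, (7|11)=-1; sign (−1)^0·-1^1·-1^0 = -1.
(-2990, 319 / ℚ) ramifies at {11, 13, 23, 29}: a division algebra.

[11, 13, 23, 29]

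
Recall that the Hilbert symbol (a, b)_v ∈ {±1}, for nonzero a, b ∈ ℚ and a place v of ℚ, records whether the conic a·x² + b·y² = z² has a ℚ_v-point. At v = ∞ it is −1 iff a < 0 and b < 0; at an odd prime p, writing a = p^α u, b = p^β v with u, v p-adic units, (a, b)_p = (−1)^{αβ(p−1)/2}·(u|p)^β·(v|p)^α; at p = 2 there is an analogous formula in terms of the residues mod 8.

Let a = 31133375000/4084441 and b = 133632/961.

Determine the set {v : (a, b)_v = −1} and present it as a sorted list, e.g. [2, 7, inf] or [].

[13, 17]

Mod squares: a ≡ 10166, b ≡ 58. Check v ∈ {∞, 2, 3, 5, 7, 13, 17, 23, 29, 31, 43, 47}.
v=23: a=23^1·(≡15), b=23^0·(≡18) mod 23; (15|23)=-1, (18|23)=+1; (−1)^{1·0·11}·(-1)^0·(+1)^1 = +1.
v=∞: 10166 > 0 and 58 > 0  ⇒  (a,b)_∞ = +1.
v=3: a=3^0·(≡2), b=3^2·(≡1) mod 3; (2|3)=-1, (1|3)=+1; (−1)^{0·2·1}·(-1)^2·(+1)^0 = +1.
v=13: a=13^1·(≡5), b=13^0·(≡8) mod 13; (5|13)=-1, (8|13)=-1; (−1)^{1·0·6}·(-1)^0·(-1)^1 = -1.
v=43: a=43^-2·(≡2), b=43^0·(≡25) mod 43; (2|43)=-1, (25|43)=+1; (−1)^{-2·0·21}·(-1)^0·(+1)^-2 = +1.
v=2: v_2(a)=3, v_2(b)=9; units ≡ 3, 5 (mod 8); ε·ε+αω+βω = 1·0+3·1+9·1 ≡ 0  ⇒  (a,b)_2 = +1.
v=17: a=17^1·(≡5), b=17^0·(≡7) mod 17; (5|17)=-1, (7|17)=-1; (−1)^{1·0·8}·(-1)^0·(-1)^1 = -1.
v=31: a=31^0·(≡27), b=31^-2·(≡22) mod 31; (27|31)=-1, (22|31)=-1; (−1)^{0·-2·15}·(-1)^-2·(-1)^0 = +1.
v=7: a=7^2·(≡2), b=7^0·(≡1) mod 7; (2|7)=+1, (1|7)=+1; (−1)^{2·0·3}·(+1)^0·(+1)^2 = +1.
v=47: a=47^-2·(≡6), b=47^0·(≡5) mod 47; (6|47)=+1, (5|47)=-1; (−1)^{-2·0·23}·(+1)^0·(-1)^-2 = +1.
v=29: a=29^0·(≡4), b=29^1·(≡21) mod 29; (4|29)=+1, (21|29)=-1; (−1)^{0·1·14}·(+1)^1·(-1)^0 = +1.
v=5: a=5^6·(≡1), b=5^0·(≡2) mod 5; (1|5)=+1, (2|5)=-1; (−1)^{6·0·2}·(+1)^0·(-1)^6 = +1.
Ram(10166, 58) = {13, 17}; no ℚ_13-point on the conic.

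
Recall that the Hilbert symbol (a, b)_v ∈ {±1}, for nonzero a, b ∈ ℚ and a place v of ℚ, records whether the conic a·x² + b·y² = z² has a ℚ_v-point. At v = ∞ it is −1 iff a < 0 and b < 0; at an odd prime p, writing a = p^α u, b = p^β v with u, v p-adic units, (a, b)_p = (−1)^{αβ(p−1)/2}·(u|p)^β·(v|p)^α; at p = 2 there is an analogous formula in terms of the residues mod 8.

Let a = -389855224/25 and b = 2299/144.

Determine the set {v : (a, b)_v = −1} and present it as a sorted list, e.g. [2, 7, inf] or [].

(a, b) ≡ (-805486, 19) mod (ℚ^×)²; places V = {2, 3, 5, 11, 19, 41, 47, ∞}.
(a,b)_19: α=1, u≡2; β=1, v≡11 (mod 19); (2|19)=-1, (11|19)=+1; sign (−1)^1·-1^1·+1^1 = +1.
(a,b)_11: α=3, u≡5; β=2, v≡8 (mod 11); (5|11)=+1, (8|11)=-1; sign (−1)^0·+1^2·-1^3 = -1.
(a,b)_3: α=0, u≡2; β=-2, v≡1 (mod 3); (2|3)=-1, (1|3)=+1; sign (−1)^0·-1^-2·+1^0 = +1.
(a,b)_41: α=1, u≡17; β=0, v≡6 (mod 41); (17|41)=-1, (6|41)=-1; sign (−1)^0·-1^0·-1^1 = -1.
(a,b)_∞: sgn(-805486)=−, sgn(19)=+, so +1.
(a,b)_5: α=-2, u≡1; β=0, v≡1 (mod 5); (1|5)=+1, (1|5)=+1; sign (−1)^0·+1^0·+1^-2 = +1.
(a,b)_2: α=3, β=-4; u≡1, v≡3 (mod 8); ε(u)ε(v)=0·1, αω(v)=3·1, βω(u)=-4·0; sum ≡ 1  ⇒  -1.
(a,b)_47: α=1, u≡2; β=0, v≡30 (mod 47); (2|47)=+1, (30|47)=-1; sign (−1)^0·+1^0·-1^1 = -1.
(-805486, 19 / ℚ) ramifies at {2, 11, 41, 47}: a division algebra.

[2, 11, 41, 47]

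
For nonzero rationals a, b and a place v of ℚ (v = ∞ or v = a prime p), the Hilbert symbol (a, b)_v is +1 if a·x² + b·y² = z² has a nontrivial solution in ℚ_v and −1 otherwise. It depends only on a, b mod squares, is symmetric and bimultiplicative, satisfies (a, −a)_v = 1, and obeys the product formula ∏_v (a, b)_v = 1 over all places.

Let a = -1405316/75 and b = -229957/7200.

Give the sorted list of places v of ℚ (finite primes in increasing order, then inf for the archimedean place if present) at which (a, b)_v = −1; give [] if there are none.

(a, b) ≡ (-627, -26) mod (ℚ^×)²; places V = {2, 3, 5, 7, 11, 13, 19, 41, ∞}.
(a,b)_41: α=2, u≡14; β=0, v≡30 (mod 41); (14|41)=-1, (30|41)=-1; sign (−1)^0·-1^0·-1^2 = +1.
(a,b)_19: α=1, u≡16; β=2, v≡10 (mod 19); (16|19)=+1, (10|19)=-1; sign (−1)^0·+1^2·-1^1 = -1.
(a,b)_5: α=-2, u≡3; β=-2, v≡1 (mod 5); (3|5)=-1, (1|5)=+1; sign (−1)^0·-1^-2·+1^-2 = +1.
(a,b)_11: α=1, u≡1; β=0, v≡7 (mod 11); (1|11)=+1, (7|11)=-1; sign (−1)^0·+1^0·-1^1 = -1.
(a,b)_3: α=-1, u≡1; β=-2, v≡1 (mod 3); (1|3)=+1, (1|3)=+1; sign (−1)^0·+1^-2·+1^-1 = +1.
(a,b)_∞: sgn(-627)=−, sgn(-26)=−, so -1.
(a,b)_13: α=0, u≡1; β=1, v≡11 (mod 13); (1|13)=+1, (11|13)=-1; sign (−1)^0·+1^1·-1^0 = +1.
(a,b)_7: α=0, u≡5; β=2, v≡1 (mod 7); (5|7)=-1, (1|7)=+1; sign (−1)^0·-1^2·+1^0 = +1.
(a,b)_2: α=2, β=-5; u≡5, v≡3 (mod 8); ε(u)ε(v)=0·1, αω(v)=2·1, βω(u)=-5·1; sum ≡ 1  ⇒  -1.
|Ram(-627, -26)| = 4, even; anisotropic at {2, 11, 19, ∞}.

[2, 11, 19, inf]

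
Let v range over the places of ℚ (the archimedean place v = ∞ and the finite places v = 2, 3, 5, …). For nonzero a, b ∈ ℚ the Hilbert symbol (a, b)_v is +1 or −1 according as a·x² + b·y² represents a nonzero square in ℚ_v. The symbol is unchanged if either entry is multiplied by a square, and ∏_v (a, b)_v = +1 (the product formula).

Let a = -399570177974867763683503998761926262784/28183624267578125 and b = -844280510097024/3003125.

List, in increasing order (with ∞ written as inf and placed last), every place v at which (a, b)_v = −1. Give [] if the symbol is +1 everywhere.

(a, b) ≡ (-1870, -2451570) mod (ℚ^×)²; places V = {2, 3, 5, 7, 11, 13, 17, 19, 23, 31, ∞}.
(a,b)_19: α=10, u≡16; β=3, v≡18 (mod 19); (16|19)=+1, (18|19)=-1; sign (−1)^0·+1^3·-1^10 = +1.
(a,b)_17: α=3, u≡13; β=1, v≡1 (mod 17); (13|17)=+1, (1|17)=+1; sign (−1)^0·+1^1·+1^3 = +1.
(a,b)_5: α=-15, u≡1; β=-5, v≡1 (mod 5); (1|5)=+1, (1|5)=+1; sign (−1)^0·+1^-5·+1^-15 = +1.
(a,b)_2: α=17, β=7; u≡1, v≡7 (mod 8); ε(u)ε(v)=0·1, αω(v)=17·0, βω(u)=7·0; sum ≡ 0  ⇒  +1.
(a,b)_23: α=0, u≡16; β=1, v≡17 (mod 23); (16|23)=+1, (17|23)=-1; sign (−1)^0·+1^1·-1^0 = +1.
(a,b)_3: α=8, u≡2; β=3, v≡1 (mod 3); (2|3)=-1, (1|3)=+1; sign (−1)^0·-1^3·+1^8 = -1.
(a,b)_7: α=4, u≡3; β=2, v≡6 (mod 7); (3|7)=-1, (6|7)=-1; sign (−1)^0·-1^2·-1^4 = +1.
(a,b)_31: α=-4, u≡12; β=-2, v≡11 (mod 31); (12|31)=-1, (11|31)=-1; sign (−1)^0·-1^-2·-1^-4 = +1.
(a,b)_∞: sgn(-1870)=−, sgn(-2451570)=−, so -1.
(a,b)_13: α=6, u≡6; β=2, v≡12 (mod 13); (6|13)=-1, (12|13)=+1; sign (−1)^0·-1^2·+1^6 = +1.
(a,b)_11: α=3, u≡8; β=1, v≡3 (mod 11); (8|11)=-1, (3|11)=+1; sign (−1)^1·-1^1·+1^3 = +1.
Ram(-1870, -2451570) = {3, ∞}; no ℚ_3-point on the conic.

[3, inf]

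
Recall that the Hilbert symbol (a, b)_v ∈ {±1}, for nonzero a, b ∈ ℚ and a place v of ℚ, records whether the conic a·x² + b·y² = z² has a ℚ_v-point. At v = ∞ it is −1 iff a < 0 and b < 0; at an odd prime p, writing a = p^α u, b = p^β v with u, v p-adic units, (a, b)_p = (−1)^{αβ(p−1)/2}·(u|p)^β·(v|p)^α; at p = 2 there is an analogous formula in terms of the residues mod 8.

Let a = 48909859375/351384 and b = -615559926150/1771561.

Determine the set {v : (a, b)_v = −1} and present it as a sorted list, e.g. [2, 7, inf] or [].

[3, 13]

Mod squares: a ≡ 52026, b ≡ -14326. Check v ∈ {∞, 2, 3, 5, 11, 13, 19, 23, 29}.
v=11: a=11^-4·(≡7), b=11^-6·(≡7) mod 11; (7|11)=-1, (7|11)=-1; (−1)^{-4·-6·5}·(-1)^-6·(-1)^-4 = +1.
v=29: a=29^1·(≡20), b=29^1·(≡16) mod 29; (20|29)=+1, (16|29)=+1; (−1)^{1·1·14}·(+1)^1·(+1)^1 = +1.
v=5: a=5^6·(≡4), b=5^2·(≡4) mod 5; (4|5)=+1, (4|5)=+1; (−1)^{6·2·2}·(+1)^2·(+1)^6 = +1.
v=∞: 52026 > 0 and -14326 < 0  ⇒  (a,b)_∞ = +1.
v=13: a=13^1·(≡11), b=13^1·(≡12) mod 13; (11|13)=-1, (12|13)=+1; (−1)^{1·1·6}·(-1)^1·(+1)^1 = -1.
v=3: a=3^-1·(≡2), b=3^2·(≡2) mod 3; (2|3)=-1, (2|3)=-1; (−1)^{-1·2·1}·(-1)^2·(-1)^-1 = -1.
v=2: v_2(a)=-3, v_2(b)=1; units ≡ 5, 5 (mod 8); ε·ε+αω+βω = 0·0+-3·1+1·1 ≡ 0  ⇒  (a,b)_2 = +1.
v=23: a=23^1·(≡9), b=23^2·(≡4) mod 23; (9|23)=+1, (4|23)=+1; (−1)^{1·2·11}·(+1)^2·(+1)^1 = +1.
v=19: a=19^2·(≡4), b=19^3·(≡16) mod 19; (4|19)=+1, (16|19)=+1; (−1)^{2·3·9}·(+1)^3·(+1)^2 = +1.
Ram(52026, -14326) = {3, 13}; no ℚ_3-point on the conic.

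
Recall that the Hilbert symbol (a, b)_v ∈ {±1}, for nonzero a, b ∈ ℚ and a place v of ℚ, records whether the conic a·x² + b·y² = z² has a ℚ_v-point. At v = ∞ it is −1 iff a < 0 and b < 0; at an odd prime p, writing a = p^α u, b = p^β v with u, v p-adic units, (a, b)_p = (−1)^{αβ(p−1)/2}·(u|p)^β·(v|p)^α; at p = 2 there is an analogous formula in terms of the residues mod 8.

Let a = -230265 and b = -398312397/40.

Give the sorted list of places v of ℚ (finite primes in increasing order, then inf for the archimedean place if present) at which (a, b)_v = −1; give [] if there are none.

[2, 5, 7, inf]

Mod squares: a ≡ -25585, b ≡ -51170. Check v ∈ {∞, 2, 3, 5, 7, 17, 31, 43}.
v=2: v_2(a)=0, v_2(b)=-3; units ≡ 7, 7 (mod 8); ε·ε+αω+βω = 1·1+0·0+-3·0 ≡ 1  ⇒  (a,b)_2 = -1.
v=5: a=5^1·(≡2), b=5^-1·(≡1) mod 5; (2|5)=-1, (1|5)=+1; (−1)^{1·-1·2}·(-1)^-1·(+1)^1 = -1.
v=17: a=17^1·(≡4), b=17^1·(≡4) mod 17; (4|17)=+1, (4|17)=+1; (−1)^{1·1·8}·(+1)^1·(+1)^1 = +1.
v=3: a=3^2·(≡2), b=3^4·(≡1) mod 3; (2|3)=-1, (1|3)=+1; (−1)^{2·4·1}·(-1)^4·(+1)^2 = +1.
v=7: a=7^1·(≡5), b=7^1·(≡5) mod 7; (5|7)=-1, (5|7)=-1; (−1)^{1·1·3}·(-1)^1·(-1)^1 = -1.
v=43: a=43^1·(≡20), b=43^1·(≡35) mod 43; (20|43)=-1, (35|43)=+1; (−1)^{1·1·21}·(-1)^1·(+1)^1 = +1.
v=∞: -25585 < 0 and -51170 < 0  ⇒  (a,b)_∞ = -1.
v=31: a=31^0·(≡3), b=31^2·(≡13) mod 31; (3|31)=-1, (13|31)=-1; (−1)^{0·2·15}·(-1)^2·(-1)^0 = +1.
|Ram(-25585, -51170)| = 4, even; anisotropic at {2, 5, 7, ∞}.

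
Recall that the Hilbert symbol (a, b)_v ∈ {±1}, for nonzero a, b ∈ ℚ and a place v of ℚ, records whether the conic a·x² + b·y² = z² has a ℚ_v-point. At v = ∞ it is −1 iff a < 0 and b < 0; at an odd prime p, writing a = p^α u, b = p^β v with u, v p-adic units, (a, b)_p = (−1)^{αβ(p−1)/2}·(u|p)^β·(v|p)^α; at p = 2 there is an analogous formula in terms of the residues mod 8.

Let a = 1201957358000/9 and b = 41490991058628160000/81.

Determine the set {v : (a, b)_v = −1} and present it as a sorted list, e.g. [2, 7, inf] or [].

[2, 31]

Mod squares: a ≡ 155, b ≡ 272986. Check v ∈ {∞, 2, 3, 5, 7, 17, 31, 37}.
v=37: a=37^2·(≡1), b=37^3·(≡17) mod 37; (1|37)=+1, (17|37)=-1; (−1)^{2·3·18}·(+1)^3·(-1)^2 = +1.
v=∞: 155 > 0 and 272986 > 0  ⇒  (a,b)_∞ = +1.
v=31: a=31^1·(≡19), b=31^1·(≡4) mod 31; (19|31)=+1, (4|31)=+1; (−1)^{1·1·15}·(+1)^1·(+1)^1 = -1.
v=7: a=7^2·(≡4), b=7^5·(≡2) mod 7; (4|7)=+1, (2|7)=+1; (−1)^{2·5·3}·(+1)^5·(+1)^2 = +1.
v=3: a=3^-2·(≡2), b=3^-4·(≡1) mod 3; (2|3)=-1, (1|3)=+1; (−1)^{-2·-4·1}·(-1)^-4·(+1)^-2 = +1.
v=5: a=5^3·(≡1), b=5^4·(≡1) mod 5; (1|5)=+1, (1|5)=+1; (−1)^{3·4·2}·(+1)^4·(+1)^3 = +1.
v=2: v_2(a)=4, v_2(b)=9; units ≡ 3, 5 (mod 8); ε·ε+αω+βω = 1·0+4·1+9·1 ≡ 1  ⇒  (a,b)_2 = -1.
v=17: a=17^2·(≡15), b=17^3·(≡3) mod 17; (15|17)=+1, (3|17)=-1; (−1)^{2·3·8}·(+1)^3·(-1)^2 = +1.
Ram(155, 272986) = {2, 31}; no ℚ_2-point on the conic.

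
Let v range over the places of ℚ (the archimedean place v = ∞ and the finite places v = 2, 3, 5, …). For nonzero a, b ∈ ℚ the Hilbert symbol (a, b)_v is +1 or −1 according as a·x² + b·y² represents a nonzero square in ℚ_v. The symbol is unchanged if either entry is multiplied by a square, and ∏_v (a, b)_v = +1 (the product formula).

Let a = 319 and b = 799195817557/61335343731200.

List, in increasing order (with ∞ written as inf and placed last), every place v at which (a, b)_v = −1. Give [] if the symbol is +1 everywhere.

Mod squares: a ≡ 319, b ≡ 74. Check v ∈ {∞, 2, 5, 7, 11, 29, 31, 37, 47, 53, 59}.
v=5: a=5^0·(≡4), b=5^-2·(≡4) mod 5; (4|5)=+1, (4|5)=+1; (−1)^{0·-2·2}·(+1)^-2·(+1)^0 = +1.
v=47: a=47^0·(≡37), b=47^2·(≡14) mod 47; (37|47)=+1, (14|47)=+1; (−1)^{0·2·23}·(+1)^2·(+1)^0 = +1.
v=59: a=59^0·(≡24), b=59^2·(≡1) mod 59; (24|59)=-1, (1|59)=+1; (−1)^{0·2·29}·(-1)^2·(+1)^0 = +1.
v=37: a=37^0·(≡23), b=37^1·(≡5) mod 37; (23|37)=-1, (5|37)=-1; (−1)^{0·1·18}·(-1)^1·(-1)^0 = -1.
v=7: a=7^0·(≡4), b=7^-2·(≡2) mod 7; (4|7)=+1, (2|7)=+1; (−1)^{0·-2·3}·(+1)^-2·(+1)^0 = +1.
v=11: a=11^1·(≡7), b=11^-2·(≡7) mod 11; (7|11)=-1, (7|11)=-1; (−1)^{1·-2·5}·(-1)^-2·(-1)^1 = -1.
v=2: v_2(a)=0, v_2(b)=-9; units ≡ 7, 5 (mod 8); ε·ε+αω+βω = 1·0+0·1+-9·0 ≡ 0  ⇒  (a,b)_2 = +1.
v=53: a=53^0·(≡1), b=53^2·(≡35) mod 53; (1|53)=+1, (35|53)=-1; (−1)^{0·2·26}·(+1)^2·(-1)^0 = +1.
v=∞: 319 > 0 and 74 > 0  ⇒  (a,b)_∞ = +1.
v=29: a=29^1·(≡11), b=29^-2·(≡20) mod 29; (11|29)=-1, (20|29)=+1; (−1)^{1·-2·14}·(-1)^-2·(+1)^1 = +1.
v=31: a=31^0·(≡9), b=31^-2·(≡23) mod 31; (9|31)=+1, (23|31)=-1; (−1)^{0·-2·15}·(+1)^-2·(-1)^0 = +1.
(319, 74 / ℚ) ramifies at {11, 37}: a division algebra.

[11, 37]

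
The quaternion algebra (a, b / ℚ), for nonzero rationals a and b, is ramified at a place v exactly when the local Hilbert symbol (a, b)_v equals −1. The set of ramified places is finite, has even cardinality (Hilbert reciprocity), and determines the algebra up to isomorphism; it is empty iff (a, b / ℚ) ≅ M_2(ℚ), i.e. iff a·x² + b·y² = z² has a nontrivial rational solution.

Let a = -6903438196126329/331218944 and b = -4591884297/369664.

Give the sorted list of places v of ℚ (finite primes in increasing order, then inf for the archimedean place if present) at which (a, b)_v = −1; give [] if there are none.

(a, b) ≡ (-7854, -777) mod (ℚ^×)²; places V = {2, 3, 7, 11, 13, 17, 19, 37, ∞}.
(a,b)_2: α=-17, β=-10; u≡1, v≡7 (mod 8); ε(u)ε(v)=0·1, αω(v)=-17·0, βω(u)=-10·0; sum ≡ 0  ⇒  +1.
(a,b)_19: α=-2, u≡8; β=-2, v≡18 (mod 19); (8|19)=-1, (18|19)=-1; sign (−1)^0·-1^-2·-1^-2 = +1.
(a,b)_37: α=2, u≡10; β=1, v≡33 (mod 37); (10|37)=+1, (33|37)=+1; sign (−1)^0·+1^1·+1^2 = +1.
(a,b)_7: α=-1, u≡5; β=1, v≡4 (mod 7); (5|7)=-1, (4|7)=+1; sign (−1)^1·-1^1·+1^-1 = +1.
(a,b)_3: α=3, u≡1; β=1, v≡2 (mod 3); (1|3)=+1, (2|3)=-1; sign (−1)^1·+1^1·-1^3 = +1.
(a,b)_13: α=4, u≡5; β=2, v≡4 (mod 13); (5|13)=-1, (4|13)=+1; sign (−1)^0·-1^2·+1^4 = +1.
(a,b)_11: α=3, u≡5; β=2, v≡9 (mod 11); (5|11)=+1, (9|11)=+1; sign (−1)^0·+1^2·+1^3 = +1.
(a,b)_∞: sgn(-7854)=−, sgn(-777)=−, so -1.
(a,b)_17: α=3, u≡12; β=2, v≡10 (mod 17); (12|17)=-1, (10|17)=-1; sign (−1)^0·-1^2·-1^3 = -1.
|Ram(-7854, -777)| = 2, even; anisotropic at {17, ∞}.

[17, inf]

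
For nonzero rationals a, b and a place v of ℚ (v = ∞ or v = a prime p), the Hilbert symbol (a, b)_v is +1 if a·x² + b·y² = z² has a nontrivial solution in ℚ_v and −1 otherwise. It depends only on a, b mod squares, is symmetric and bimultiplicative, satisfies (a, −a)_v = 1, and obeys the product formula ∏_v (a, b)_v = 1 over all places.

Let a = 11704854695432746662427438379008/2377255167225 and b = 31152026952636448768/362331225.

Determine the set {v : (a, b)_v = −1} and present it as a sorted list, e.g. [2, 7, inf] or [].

[19, 43]

Mod squares: a ≡ 247, b ≡ 3913. Check v ∈ {∞, 2, 3, 5, 7, 13, 19, 29, 43, 47}.
v=2: v_2(a)=12, v_2(b)=14; units ≡ 7, 1 (mod 8); ε·ε+αω+βω = 1·0+12·0+14·0 ≡ 0  ⇒  (a,b)_2 = +1.
v=43: a=43^8·(≡26), b=43^5·(≡28) mod 43; (26|43)=-1, (28|43)=-1; (−1)^{8·5·21}·(-1)^5·(-1)^8 = -1.
v=47: a=47^-2·(≡16), b=47^-2·(≡27) mod 47; (16|47)=+1, (27|47)=+1; (−1)^{-2·-2·23}·(+1)^-2·(+1)^-2 = +1.
v=3: a=3^-16·(≡1), b=3^-8·(≡1) mod 3; (1|3)=+1, (1|3)=+1; (−1)^{-16·-8·1}·(+1)^-8·(+1)^-16 = +1.
v=7: a=7^2·(≡2), b=7^1·(≡6) mod 7; (2|7)=+1, (6|7)=-1; (−1)^{2·1·3}·(+1)^1·(-1)^2 = +1.
v=13: a=13^5·(≡11), b=13^3·(≡7) mod 13; (11|13)=-1, (7|13)=-1; (−1)^{5·3·6}·(-1)^3·(-1)^5 = +1.
v=19: a=19^1·(≡14), b=19^0·(≡12) mod 19; (14|19)=-1, (12|19)=-1; (−1)^{1·0·9}·(-1)^0·(-1)^1 = -1.
v=∞: 247 > 0 and 3913 > 0  ⇒  (a,b)_∞ = +1.
v=5: a=5^-2·(≡2), b=5^-2·(≡2) mod 5; (2|5)=-1, (2|5)=-1; (−1)^{-2·-2·2}·(-1)^-2·(-1)^-2 = +1.
v=29: a=29^4·(≡19), b=29^2·(≡18) mod 29; (19|29)=-1, (18|29)=-1; (−1)^{4·2·14}·(-1)^2·(-1)^4 = +1.
|Ram(247, 3913)| = 2, even; anisotropic at {19, 43}.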